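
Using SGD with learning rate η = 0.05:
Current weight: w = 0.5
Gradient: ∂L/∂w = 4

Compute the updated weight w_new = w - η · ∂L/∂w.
w_new = 0.3

w_new = w - η·∂L/∂w = 0.5 - 0.05×(4) = 0.5 - (0.2) = 0.3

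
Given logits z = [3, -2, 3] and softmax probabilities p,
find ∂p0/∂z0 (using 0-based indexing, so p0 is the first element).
∂p0/∂z0 = 0.25

p = softmax(z) = [0.4983, 0.003358, 0.4983]
p0 = 0.4983

∂p0/∂z0 = p0(1 - p0) = 0.4983 × (1 - 0.4983) = 0.25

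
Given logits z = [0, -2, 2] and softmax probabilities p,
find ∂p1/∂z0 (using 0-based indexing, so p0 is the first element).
∂p1/∂z0 = -0.001862

p = softmax(z) = [0.1173, 0.01588, 0.8668]
p1 = 0.01588, p0 = 0.1173

∂p1/∂z0 = -p1 × p0 = -0.01588 × 0.1173 = -0.001862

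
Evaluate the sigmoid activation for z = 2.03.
0.8839

sigmoid(2.03) = 1/(1 + e^(-2.03)) = 1/(1 + 0.1313) = 0.8839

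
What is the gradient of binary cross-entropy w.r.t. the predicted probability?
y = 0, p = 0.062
∂L/∂p = 1.066

∂L/∂p = -y/p + (1-y)/(1-p) = 0 + 1/0.938 = 1.066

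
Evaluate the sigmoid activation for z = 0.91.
0.713

sigmoid(0.91) = 1/(1 + e^(-0.91)) = 1/(1 + 0.4025) = 0.713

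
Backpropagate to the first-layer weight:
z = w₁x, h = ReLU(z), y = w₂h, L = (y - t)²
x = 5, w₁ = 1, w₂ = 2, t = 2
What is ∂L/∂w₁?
∂L/∂w₁ = 160

Forward pass:
z = w₁x = 1×5 = 5
h = ReLU(5) = 5
y = w₂h = 2×5 = 10

Backward pass:
∂L/∂y = 2(y - t) = 2(10 - 2) = 16
∂y/∂h = w₂ = 2
∂h/∂z = 1 (ReLU derivative)
∂z/∂w₁ = x = 5

∂L/∂w₁ = 16 × 2 × 1 × 5 = 160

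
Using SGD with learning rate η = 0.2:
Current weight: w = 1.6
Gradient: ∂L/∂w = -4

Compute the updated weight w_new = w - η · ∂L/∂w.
w_new = 2.4

w_new = w - η·∂L/∂w = 1.6 - 0.2×(-4) = 1.6 - (-0.8) = 2.4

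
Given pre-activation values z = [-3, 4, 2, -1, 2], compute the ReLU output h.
h = [0, 4, 2, 0, 2]

ReLU applied element-wise: max(0,-3)=0, max(0,4)=4, max(0,2)=2, max(0,-1)=0, max(0,2)=2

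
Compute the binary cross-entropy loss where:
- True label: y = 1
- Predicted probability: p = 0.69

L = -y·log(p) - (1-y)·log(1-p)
L = 0.3711

L = -1·log(0.69) - 0·log(0.31) = -log(0.69) = 0.3711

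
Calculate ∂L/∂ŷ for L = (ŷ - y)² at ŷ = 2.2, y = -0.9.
∂L/∂ŷ = 6.2

∂L/∂ŷ = 2(ŷ - y) = 2(2.2 - -0.9) = 2(3.1) = 6.2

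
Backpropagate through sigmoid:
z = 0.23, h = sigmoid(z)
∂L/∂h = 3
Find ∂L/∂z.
∂L/∂z = 0.7402

σ(0.23) = 0.5572
σ'(0.23) = σ(0.23)(1 - σ(0.23)) = 0.5572 × 0.4428 = 0.2467
∂L/∂z = ∂L/∂h · σ'(z) = 3 × 0.2467 = 0.7402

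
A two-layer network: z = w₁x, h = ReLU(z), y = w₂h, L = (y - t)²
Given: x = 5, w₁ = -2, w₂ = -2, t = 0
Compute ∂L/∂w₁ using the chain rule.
∂L/∂w₁ = 0

Forward pass:
z = w₁x = -2×5 = -10
h = ReLU(-10) = 0
y = w₂h = -2×0 = 0

Backward pass:
∂L/∂y = 2(y - t) = 2(0 - 0) = 0
∂y/∂h = w₂ = -2
∂h/∂z = 0 (ReLU derivative)
∂z/∂w₁ = x = 5

∂L/∂w₁ = 0 × -2 × 0 × 5 = 0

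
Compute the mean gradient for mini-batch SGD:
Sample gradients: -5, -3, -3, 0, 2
Average gradient = -1.8

Average = (1/5)(-5 + -3 + -3 + 0 + 2) = -9/5 = -1.8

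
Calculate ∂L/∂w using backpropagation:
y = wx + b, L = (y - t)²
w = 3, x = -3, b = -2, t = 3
∂L/∂w = 84

y = wx + b = (3)(-3) + -2 = -11
∂L/∂y = 2(y - t) = 2(-11 - 3) = -28
∂y/∂w = x = -3
∂L/∂w = ∂L/∂y · ∂y/∂w = -28 × -3 = 84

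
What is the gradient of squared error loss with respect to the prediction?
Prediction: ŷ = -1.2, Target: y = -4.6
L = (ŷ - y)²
∂L/∂ŷ = 6.8

∂L/∂ŷ = 2(ŷ - y) = 2(-1.2 - -4.6) = 2(3.4) = 6.8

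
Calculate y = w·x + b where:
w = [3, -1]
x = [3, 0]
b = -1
y = 8

y = (3)(3) + (-1)(0) + -1 = 8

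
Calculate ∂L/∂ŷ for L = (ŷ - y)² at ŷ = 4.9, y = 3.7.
∂L/∂ŷ = 2.4

∂L/∂ŷ = 2(ŷ - y) = 2(4.9 - 3.7) = 2(1.2) = 2.4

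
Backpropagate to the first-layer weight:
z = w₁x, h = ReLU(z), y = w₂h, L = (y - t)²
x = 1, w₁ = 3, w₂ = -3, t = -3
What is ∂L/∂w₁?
∂L/∂w₁ = 36

Forward pass:
z = w₁x = 3×1 = 3
h = ReLU(3) = 3
y = w₂h = -3×3 = -9

Backward pass:
∂L/∂y = 2(y - t) = 2(-9 - -3) = -12
∂y/∂h = w₂ = -3
∂h/∂z = 1 (ReLU derivative)
∂z/∂w₁ = x = 1

∂L/∂w₁ = -12 × -3 × 1 × 1 = 36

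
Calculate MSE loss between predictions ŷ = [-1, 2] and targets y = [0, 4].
MSE = 2.5

MSE = (1/2)((-1-0)² + (2-4)²) = (1/2)(1 + 4) = 2.5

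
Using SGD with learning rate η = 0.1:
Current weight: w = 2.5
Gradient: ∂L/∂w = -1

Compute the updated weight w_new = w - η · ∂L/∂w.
w_new = 2.6

w_new = w - η·∂L/∂w = 2.5 - 0.1×(-1) = 2.5 - (-0.1) = 2.6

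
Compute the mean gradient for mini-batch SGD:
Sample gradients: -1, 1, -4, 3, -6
Average gradient = -1.4

Average = (1/5)(-1 + 1 + -4 + 3 + -6) = -7/5 = -1.4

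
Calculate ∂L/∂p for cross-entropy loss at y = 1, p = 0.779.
∂L/∂p = -1.284

∂L/∂p = -y/p + (1-y)/(1-p) = -1/0.779 + 0 = -1.284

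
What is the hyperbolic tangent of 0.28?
0.2729

tanh(0.28) = (e^(0.28) - e^(-0.28))/(e^(0.28) + e^(-0.28)) = 0.2729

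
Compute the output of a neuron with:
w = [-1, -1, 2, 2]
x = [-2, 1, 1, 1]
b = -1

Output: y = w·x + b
y = 4

y = (-1)(-2) + (-1)(1) + (2)(1) + (2)(1) + -1 = 4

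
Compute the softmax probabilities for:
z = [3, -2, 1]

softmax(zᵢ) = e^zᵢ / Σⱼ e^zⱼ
p = [0.8756, 0.0059, 0.1185]

exp(z) = [20.09, 0.1353, 2.718]
Sum = 22.94
p = [0.8756, 0.0059, 0.1185]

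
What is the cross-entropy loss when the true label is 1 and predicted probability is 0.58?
L = 0.5447

L = -1·log(0.58) - 0·log(0.42) = -log(0.58) = 0.5447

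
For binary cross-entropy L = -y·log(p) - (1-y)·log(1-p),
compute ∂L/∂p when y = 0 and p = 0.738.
∂L/∂p = 3.817

∂L/∂p = -y/p + (1-y)/(1-p) = 0 + 1/0.262 = 3.817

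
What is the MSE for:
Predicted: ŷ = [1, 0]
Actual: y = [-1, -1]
MSE = 2.5

MSE = (1/2)((1--1)² + (0--1)²) = (1/2)(4 + 1) = 2.5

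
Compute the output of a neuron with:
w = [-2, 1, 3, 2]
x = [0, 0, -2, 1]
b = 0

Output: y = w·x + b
y = -4

y = (-2)(0) + (1)(0) + (3)(-2) + (2)(1) + 0 = -4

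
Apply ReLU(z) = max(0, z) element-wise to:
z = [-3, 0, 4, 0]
h = [0, 0, 4, 0]

ReLU applied element-wise: max(0,-3)=0, max(0,0)=0, max(0,4)=4, max(0,0)=0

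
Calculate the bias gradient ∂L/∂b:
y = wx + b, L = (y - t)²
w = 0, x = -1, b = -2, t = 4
∂L/∂b = -12

y = wx + b = (0)(-1) + -2 = -2
∂L/∂y = 2(y - t) = 2(-2 - 4) = -12
∂y/∂b = 1
∂L/∂b = ∂L/∂y · ∂y/∂b = -12 × 1 = -12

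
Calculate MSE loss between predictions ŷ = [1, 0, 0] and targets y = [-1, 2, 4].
MSE = 8

MSE = (1/3)((1--1)² + (0-2)² + (0-4)²) = (1/3)(4 + 4 + 16) = 8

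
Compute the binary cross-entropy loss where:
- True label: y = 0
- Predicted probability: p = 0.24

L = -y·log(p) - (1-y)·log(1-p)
L = 0.2744

L = -0·log(0.24) - 1·log(0.76) = -log(0.76) = 0.2744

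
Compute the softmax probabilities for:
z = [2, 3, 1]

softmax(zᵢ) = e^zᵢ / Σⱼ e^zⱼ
p = [0.2447, 0.6652, 0.09]

exp(z) = [7.389, 20.09, 2.718]
Sum = 30.19
p = [0.2447, 0.6652, 0.09]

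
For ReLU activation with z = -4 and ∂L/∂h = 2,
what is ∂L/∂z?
∂L/∂z = 0

h = ReLU(-4) = 0
Since z < 0: ∂h/∂z = 0
∂L/∂z = ∂L/∂h · ∂h/∂z = 2 × 0 = 0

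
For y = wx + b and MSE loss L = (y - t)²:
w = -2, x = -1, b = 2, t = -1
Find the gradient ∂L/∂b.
∂L/∂b = 10

y = wx + b = (-2)(-1) + 2 = 4
∂L/∂y = 2(y - t) = 2(4 - -1) = 10
∂y/∂b = 1
∂L/∂b = ∂L/∂y · ∂y/∂b = 10 × 1 = 10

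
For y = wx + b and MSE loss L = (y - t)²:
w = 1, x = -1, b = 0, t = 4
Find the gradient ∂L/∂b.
∂L/∂b = -10

y = wx + b = (1)(-1) + 0 = -1
∂L/∂y = 2(y - t) = 2(-1 - 4) = -10
∂y/∂b = 1
∂L/∂b = ∂L/∂y · ∂y/∂b = -10 × 1 = -10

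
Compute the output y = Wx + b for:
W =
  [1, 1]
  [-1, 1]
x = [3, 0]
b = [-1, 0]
y = [2, -3]

Wx = [1×3 + 1×0, -1×3 + 1×0]
   = [3, -3]
y = Wx + b = [3 + -1, -3 + 0] = [2, -3]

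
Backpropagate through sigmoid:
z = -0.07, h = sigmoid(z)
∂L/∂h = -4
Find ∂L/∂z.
∂L/∂z = -0.9988

σ(-0.07) = 0.4825
σ'(-0.07) = σ(-0.07)(1 - σ(-0.07)) = 0.4825 × 0.5175 = 0.2497
∂L/∂z = ∂L/∂h · σ'(z) = -4 × 0.2497 = -0.9988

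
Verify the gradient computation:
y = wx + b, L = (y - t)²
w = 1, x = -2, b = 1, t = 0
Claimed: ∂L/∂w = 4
Correct

y = (1)(-2) + 1 = -1
∂L/∂y = 2(y - t) = 2(-1 - 0) = -2
∂y/∂w = x = -2
∂L/∂w = -2 × -2 = 4

Claimed value: 4
Correct: The correct gradient is 4.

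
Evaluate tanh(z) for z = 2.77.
0.9922

tanh(2.77) = (e^(2.77) - e^(-2.77))/(e^(2.77) + e^(-2.77)) = 0.9922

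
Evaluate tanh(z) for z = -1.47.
-0.8996

tanh(-1.47) = (e^(-1.47) - e^(1.47))/(e^(-1.47) + e^(1.47)) = -0.8996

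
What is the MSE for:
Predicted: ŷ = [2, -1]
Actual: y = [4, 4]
MSE = 14.5

MSE = (1/2)((2-4)² + (-1-4)²) = (1/2)(4 + 25) = 14.5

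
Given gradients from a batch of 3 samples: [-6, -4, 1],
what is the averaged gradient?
Average gradient = -3

Average = (1/3)(-6 + -4 + 1) = -9/3 = -3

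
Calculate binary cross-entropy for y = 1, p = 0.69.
L = 0.3711

L = -1·log(0.69) - 0·log(0.31) = -log(0.69) = 0.3711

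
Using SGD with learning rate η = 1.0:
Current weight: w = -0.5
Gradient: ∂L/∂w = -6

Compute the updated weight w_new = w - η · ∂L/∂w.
w_new = 5.5

w_new = w - η·∂L/∂w = -0.5 - 1.0×(-6) = -0.5 - (-6) = 5.5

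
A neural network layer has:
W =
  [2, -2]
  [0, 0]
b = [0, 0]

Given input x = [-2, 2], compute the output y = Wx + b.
y = [-8, 0]

Wx = [2×-2 + -2×2, 0×-2 + 0×2]
   = [-8, 0]
y = Wx + b = [-8 + 0, 0 + 0] = [-8, 0]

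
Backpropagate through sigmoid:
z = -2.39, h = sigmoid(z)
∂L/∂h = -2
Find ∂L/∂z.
∂L/∂z = -0.1538

σ(-2.39) = 0.08394
σ'(-2.39) = σ(-2.39)(1 - σ(-2.39)) = 0.08394 × 0.9161 = 0.07689
∂L/∂z = ∂L/∂h · σ'(z) = -2 × 0.07689 = -0.1538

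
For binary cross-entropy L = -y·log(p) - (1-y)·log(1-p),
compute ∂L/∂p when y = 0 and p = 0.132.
∂L/∂p = 1.152

∂L/∂p = -y/p + (1-y)/(1-p) = 0 + 1/0.868 = 1.152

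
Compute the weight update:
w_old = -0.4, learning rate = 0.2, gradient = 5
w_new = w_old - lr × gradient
w_new = -1.4

w_new = w - η·∂L/∂w = -0.4 - 0.2×(5) = -0.4 - (1) = -1.4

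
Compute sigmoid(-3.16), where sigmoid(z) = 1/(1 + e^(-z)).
0.0407

sigmoid(-3.16) = 1/(1 + e^(3.16)) = 1/(1 + 23.57) = 0.0407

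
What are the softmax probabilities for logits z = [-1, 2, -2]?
p = [0.0466, 0.9362, 0.0171]

exp(z) = [0.3679, 7.389, 0.1353]
Sum = 7.892
p = [0.0466, 0.9362, 0.0171]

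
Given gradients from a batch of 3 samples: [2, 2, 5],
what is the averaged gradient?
Average gradient = 3

Average = (1/3)(2 + 2 + 5) = 9/3 = 3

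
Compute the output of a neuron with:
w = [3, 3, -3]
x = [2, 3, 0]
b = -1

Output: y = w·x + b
y = 14

y = (3)(2) + (3)(3) + (-3)(0) + -1 = 14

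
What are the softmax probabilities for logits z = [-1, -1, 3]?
p = [0.0177, 0.0177, 0.9647]

exp(z) = [0.3679, 0.3679, 20.09]
Sum = 20.82
p = [0.0177, 0.0177, 0.9647]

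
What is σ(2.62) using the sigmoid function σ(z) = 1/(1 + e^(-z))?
0.9321

sigmoid(2.62) = 1/(1 + e^(-2.62)) = 1/(1 + 0.0728) = 0.9321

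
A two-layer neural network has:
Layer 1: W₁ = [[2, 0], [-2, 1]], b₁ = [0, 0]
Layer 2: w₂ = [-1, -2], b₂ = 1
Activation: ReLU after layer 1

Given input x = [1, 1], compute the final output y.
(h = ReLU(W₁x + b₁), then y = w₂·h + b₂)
y = -1

Layer 1 pre-activation: z₁ = [2, -1]
After ReLU: h = [2, 0]
Layer 2 output: y = -1×2 + -2×0 + 1 = -1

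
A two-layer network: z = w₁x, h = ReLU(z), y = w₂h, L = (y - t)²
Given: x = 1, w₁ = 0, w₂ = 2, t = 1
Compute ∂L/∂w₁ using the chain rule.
∂L/∂w₁ = 0

Forward pass:
z = w₁x = 0×1 = 0
h = ReLU(0) = 0
y = w₂h = 2×0 = 0

Backward pass:
∂L/∂y = 2(y - t) = 2(0 - 1) = -2
∂y/∂h = w₂ = 2
∂h/∂z = 0 (ReLU derivative)
∂z/∂w₁ = x = 1

∂L/∂w₁ = -2 × 2 × 0 × 1 = 0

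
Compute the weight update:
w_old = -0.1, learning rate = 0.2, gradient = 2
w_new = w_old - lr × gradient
w_new = -0.5

w_new = w - η·∂L/∂w = -0.1 - 0.2×(2) = -0.1 - (0.4) = -0.5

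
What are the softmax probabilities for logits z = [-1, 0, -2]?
p = [0.2447, 0.6652, 0.09]

exp(z) = [0.3679, 1, 0.1353]
Sum = 1.503
p = [0.2447, 0.6652, 0.09]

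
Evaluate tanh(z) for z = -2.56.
-0.9881

tanh(-2.56) = (e^(-2.56) - e^(2.56))/(e^(-2.56) + e^(2.56)) = -0.9881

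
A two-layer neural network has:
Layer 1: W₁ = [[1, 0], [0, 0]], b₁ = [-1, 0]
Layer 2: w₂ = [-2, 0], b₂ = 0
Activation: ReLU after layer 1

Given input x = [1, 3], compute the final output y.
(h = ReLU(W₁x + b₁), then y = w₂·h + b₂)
y = 0

Layer 1 pre-activation: z₁ = [0, 0]
After ReLU: h = [0, 0]
Layer 2 output: y = -2×0 + 0×0 + 0 = 0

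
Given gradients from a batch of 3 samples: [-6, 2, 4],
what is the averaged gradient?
Average gradient = 0

Average = (1/3)(-6 + 2 + 4) = 0/3 = 0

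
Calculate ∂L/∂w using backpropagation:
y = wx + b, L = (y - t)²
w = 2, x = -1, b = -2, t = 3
∂L/∂w = 14

y = wx + b = (2)(-1) + -2 = -4
∂L/∂y = 2(y - t) = 2(-4 - 3) = -14
∂y/∂w = x = -1
∂L/∂w = ∂L/∂y · ∂y/∂w = -14 × -1 = 14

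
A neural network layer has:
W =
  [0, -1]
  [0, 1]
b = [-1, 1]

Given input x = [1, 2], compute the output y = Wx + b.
y = [-3, 3]

Wx = [0×1 + -1×2, 0×1 + 1×2]
   = [-2, 2]
y = Wx + b = [-2 + -1, 2 + 1] = [-3, 3]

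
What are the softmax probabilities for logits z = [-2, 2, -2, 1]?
p = [0.013, 0.712, 0.013, 0.2619]

exp(z) = [0.1353, 7.389, 0.1353, 2.718]
Sum = 10.38
p = [0.013, 0.712, 0.013, 0.2619]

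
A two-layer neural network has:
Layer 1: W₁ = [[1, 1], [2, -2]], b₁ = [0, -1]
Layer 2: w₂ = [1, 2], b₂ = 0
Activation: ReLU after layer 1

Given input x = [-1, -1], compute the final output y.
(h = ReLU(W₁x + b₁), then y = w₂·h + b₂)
y = 0

Layer 1 pre-activation: z₁ = [-2, -1]
After ReLU: h = [0, 0]
Layer 2 output: y = 1×0 + 2×0 + 0 = 0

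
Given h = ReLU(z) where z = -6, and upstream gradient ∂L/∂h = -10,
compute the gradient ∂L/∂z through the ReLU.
∂L/∂z = 0

h = ReLU(-6) = 0
Since z < 0: ∂h/∂z = 0
∂L/∂z = ∂L/∂h · ∂h/∂z = -10 × 0 = 0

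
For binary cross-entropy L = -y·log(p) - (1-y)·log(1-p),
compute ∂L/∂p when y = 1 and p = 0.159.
∂L/∂p = -6.289

∂L/∂p = -y/p + (1-y)/(1-p) = -1/0.159 + 0 = -6.289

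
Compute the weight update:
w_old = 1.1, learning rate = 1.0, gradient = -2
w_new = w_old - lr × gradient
w_new = 3.1

w_new = w - η·∂L/∂w = 1.1 - 1.0×(-2) = 1.1 - (-2) = 3.1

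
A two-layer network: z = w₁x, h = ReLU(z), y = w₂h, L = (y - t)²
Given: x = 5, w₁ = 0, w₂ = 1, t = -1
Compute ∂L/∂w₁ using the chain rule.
∂L/∂w₁ = 0

Forward pass:
z = w₁x = 0×5 = 0
h = ReLU(0) = 0
y = w₂h = 1×0 = 0

Backward pass:
∂L/∂y = 2(y - t) = 2(0 - -1) = 2
∂y/∂h = w₂ = 1
∂h/∂z = 0 (ReLU derivative)
∂z/∂w₁ = x = 5

∂L/∂w₁ = 2 × 1 × 0 × 5 = 0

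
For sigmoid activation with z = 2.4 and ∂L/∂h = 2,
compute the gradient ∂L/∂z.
∂L/∂z = 0.1525

σ(2.4) = 0.9168
σ'(2.4) = σ(2.4)(1 - σ(2.4)) = 0.9168 × 0.08317 = 0.07625
∂L/∂z = ∂L/∂h · σ'(z) = 2 × 0.07625 = 0.1525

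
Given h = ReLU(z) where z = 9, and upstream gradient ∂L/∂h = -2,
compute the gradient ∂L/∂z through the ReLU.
∂L/∂z = -2

h = ReLU(9) = 9
Since z > 0: ∂h/∂z = 1
∂L/∂z = ∂L/∂h · ∂h/∂z = -2 × 1 = -2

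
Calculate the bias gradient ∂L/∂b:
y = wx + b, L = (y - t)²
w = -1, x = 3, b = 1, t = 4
∂L/∂b = -12

y = wx + b = (-1)(3) + 1 = -2
∂L/∂y = 2(y - t) = 2(-2 - 4) = -12
∂y/∂b = 1
∂L/∂b = ∂L/∂y · ∂y/∂b = -12 × 1 = -12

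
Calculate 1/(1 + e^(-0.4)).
0.5987

sigmoid(0.4) = 1/(1 + e^(-0.4)) = 1/(1 + 0.6703) = 0.5987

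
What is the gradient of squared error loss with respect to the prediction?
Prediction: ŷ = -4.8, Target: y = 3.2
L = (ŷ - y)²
∂L/∂ŷ = -16.0

∂L/∂ŷ = 2(ŷ - y) = 2(-4.8 - 3.2) = 2(-8.0) = -16.0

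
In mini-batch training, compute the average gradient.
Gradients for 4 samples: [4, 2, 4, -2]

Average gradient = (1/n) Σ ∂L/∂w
Average gradient = 2

Average = (1/4)(4 + 2 + 4 + -2) = 8/4 = 2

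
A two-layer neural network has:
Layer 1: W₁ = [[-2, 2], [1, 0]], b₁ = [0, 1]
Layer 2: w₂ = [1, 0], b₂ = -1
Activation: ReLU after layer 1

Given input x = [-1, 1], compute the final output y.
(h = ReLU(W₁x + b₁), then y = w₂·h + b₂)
y = 3

Layer 1 pre-activation: z₁ = [4, 0]
After ReLU: h = [4, 0]
Layer 2 output: y = 1×4 + 0×0 + -1 = 3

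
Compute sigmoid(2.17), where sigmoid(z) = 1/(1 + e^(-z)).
0.8975

sigmoid(2.17) = 1/(1 + e^(-2.17)) = 1/(1 + 0.1142) = 0.8975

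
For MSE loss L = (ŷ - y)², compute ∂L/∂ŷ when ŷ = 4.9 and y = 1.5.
∂L/∂ŷ = 6.8

∂L/∂ŷ = 2(ŷ - y) = 2(4.9 - 1.5) = 2(3.4) = 6.8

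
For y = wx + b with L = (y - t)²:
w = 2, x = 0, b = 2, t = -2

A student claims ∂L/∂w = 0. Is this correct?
Correct

y = (2)(0) + 2 = 2
∂L/∂y = 2(y - t) = 2(2 - -2) = 8
∂y/∂w = x = 0
∂L/∂w = 8 × 0 = 0

Claimed value: 0
Correct: The correct gradient is 0.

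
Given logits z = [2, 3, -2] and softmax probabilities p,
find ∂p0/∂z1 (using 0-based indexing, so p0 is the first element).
∂p0/∂z1 = -0.1947

p = softmax(z) = [0.2676, 0.7275, 0.004902]
p0 = 0.2676, p1 = 0.7275

∂p0/∂z1 = -p0 × p1 = -0.2676 × 0.7275 = -0.1947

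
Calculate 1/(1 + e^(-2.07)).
0.888

sigmoid(2.07) = 1/(1 + e^(-2.07)) = 1/(1 + 0.1262) = 0.888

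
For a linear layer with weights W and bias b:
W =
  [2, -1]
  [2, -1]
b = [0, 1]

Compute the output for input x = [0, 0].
y = [0, 1]

Wx = [2×0 + -1×0, 2×0 + -1×0]
   = [0, 0]
y = Wx + b = [0 + 0, 0 + 1] = [0, 1]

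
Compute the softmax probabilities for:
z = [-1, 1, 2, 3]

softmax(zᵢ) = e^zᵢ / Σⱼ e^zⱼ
p = [0.012, 0.0889, 0.2418, 0.6572]

exp(z) = [0.3679, 2.718, 7.389, 20.09]
Sum = 30.56
p = [0.012, 0.0889, 0.2418, 0.6572]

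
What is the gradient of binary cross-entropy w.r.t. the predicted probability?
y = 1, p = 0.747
∂L/∂p = -1.339

∂L/∂p = -y/p + (1-y)/(1-p) = -1/0.747 + 0 = -1.339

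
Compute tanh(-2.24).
-0.9776

tanh(-2.24) = (e^(-2.24) - e^(2.24))/(e^(-2.24) + e^(2.24)) = -0.9776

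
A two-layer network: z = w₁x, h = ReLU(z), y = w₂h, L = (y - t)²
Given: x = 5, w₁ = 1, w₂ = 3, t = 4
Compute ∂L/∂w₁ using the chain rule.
∂L/∂w₁ = 330

Forward pass:
z = w₁x = 1×5 = 5
h = ReLU(5) = 5
y = w₂h = 3×5 = 15

Backward pass:
∂L/∂y = 2(y - t) = 2(15 - 4) = 22
∂y/∂h = w₂ = 3
∂h/∂z = 1 (ReLU derivative)
∂z/∂w₁ = x = 5

∂L/∂w₁ = 22 × 3 × 1 × 5 = 330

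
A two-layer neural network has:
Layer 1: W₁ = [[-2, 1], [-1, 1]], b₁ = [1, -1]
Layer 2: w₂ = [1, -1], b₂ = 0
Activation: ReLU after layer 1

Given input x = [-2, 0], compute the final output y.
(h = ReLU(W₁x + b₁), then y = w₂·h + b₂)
y = 4

Layer 1 pre-activation: z₁ = [5, 1]
After ReLU: h = [5, 1]
Layer 2 output: y = 1×5 + -1×1 + 0 = 4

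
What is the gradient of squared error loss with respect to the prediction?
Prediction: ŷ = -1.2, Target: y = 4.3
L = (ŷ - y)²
∂L/∂ŷ = -11.0

∂L/∂ŷ = 2(ŷ - y) = 2(-1.2 - 4.3) = 2(-5.5) = -11.0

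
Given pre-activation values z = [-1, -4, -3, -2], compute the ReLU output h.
h = [0, 0, 0, 0]

ReLU applied element-wise: max(0,-1)=0, max(0,-4)=0, max(0,-3)=0, max(0,-2)=0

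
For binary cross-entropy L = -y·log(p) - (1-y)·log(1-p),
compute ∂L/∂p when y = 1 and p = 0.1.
∂L/∂p = -10

∂L/∂p = -y/p + (1-y)/(1-p) = -1/0.1 + 0 = -10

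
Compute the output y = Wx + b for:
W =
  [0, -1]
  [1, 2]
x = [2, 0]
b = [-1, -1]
y = [-1, 1]

Wx = [0×2 + -1×0, 1×2 + 2×0]
   = [0, 2]
y = Wx + b = [0 + -1, 2 + -1] = [-1, 1]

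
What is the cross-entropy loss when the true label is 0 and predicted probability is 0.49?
L = 0.6733

L = -0·log(0.49) - 1·log(0.51) = -log(0.51) = 0.6733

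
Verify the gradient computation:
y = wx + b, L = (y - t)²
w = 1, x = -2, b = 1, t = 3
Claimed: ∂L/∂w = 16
Correct

y = (1)(-2) + 1 = -1
∂L/∂y = 2(y - t) = 2(-1 - 3) = -8
∂y/∂w = x = -2
∂L/∂w = -8 × -2 = 16

Claimed value: 16
Correct: The correct gradient is 16.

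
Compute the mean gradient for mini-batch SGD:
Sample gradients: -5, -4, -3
Average gradient = -4

Average = (1/3)(-5 + -4 + -3) = -12/3 = -4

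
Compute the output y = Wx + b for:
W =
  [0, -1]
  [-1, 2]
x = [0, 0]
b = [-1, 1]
y = [-1, 1]

Wx = [0×0 + -1×0, -1×0 + 2×0]
   = [0, 0]
y = Wx + b = [0 + -1, 0 + 1] = [-1, 1]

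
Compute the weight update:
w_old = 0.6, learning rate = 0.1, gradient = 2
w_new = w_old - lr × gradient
w_new = 0.4

w_new = w - η·∂L/∂w = 0.6 - 0.1×(2) = 0.6 - (0.2) = 0.4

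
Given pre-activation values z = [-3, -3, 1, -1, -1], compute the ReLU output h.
h = [0, 0, 1, 0, 0]

ReLU applied element-wise: max(0,-3)=0, max(0,-3)=0, max(0,1)=1, max(0,-1)=0, max(0,-1)=0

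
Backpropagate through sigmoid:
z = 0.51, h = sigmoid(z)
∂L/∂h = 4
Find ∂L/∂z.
∂L/∂z = 0.9377

σ(0.51) = 0.6248
σ'(0.51) = σ(0.51)(1 - σ(0.51)) = 0.6248 × 0.3752 = 0.2344
∂L/∂z = ∂L/∂h · σ'(z) = 4 × 0.2344 = 0.9377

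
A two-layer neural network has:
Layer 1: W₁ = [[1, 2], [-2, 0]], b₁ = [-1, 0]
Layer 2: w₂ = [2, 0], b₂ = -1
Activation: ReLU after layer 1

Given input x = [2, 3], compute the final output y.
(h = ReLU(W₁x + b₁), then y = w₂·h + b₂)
y = 13

Layer 1 pre-activation: z₁ = [7, -4]
After ReLU: h = [7, 0]
Layer 2 output: y = 2×7 + 0×0 + -1 = 13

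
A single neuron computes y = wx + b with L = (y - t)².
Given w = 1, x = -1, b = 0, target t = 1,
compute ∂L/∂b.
∂L/∂b = -4

y = wx + b = (1)(-1) + 0 = -1
∂L/∂y = 2(y - t) = 2(-1 - 1) = -4
∂y/∂b = 1
∂L/∂b = ∂L/∂y · ∂y/∂b = -4 × 1 = -4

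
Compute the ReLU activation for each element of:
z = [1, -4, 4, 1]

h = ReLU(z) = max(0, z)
h = [1, 0, 4, 1]

ReLU applied element-wise: max(0,1)=1, max(0,-4)=0, max(0,4)=4, max(0,1)=1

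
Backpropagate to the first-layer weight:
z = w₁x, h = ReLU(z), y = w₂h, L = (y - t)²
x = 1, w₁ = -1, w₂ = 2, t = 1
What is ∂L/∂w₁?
∂L/∂w₁ = 0

Forward pass:
z = w₁x = -1×1 = -1
h = ReLU(-1) = 0
y = w₂h = 2×0 = 0

Backward pass:
∂L/∂y = 2(y - t) = 2(0 - 1) = -2
∂y/∂h = w₂ = 2
∂h/∂z = 0 (ReLU derivative)
∂z/∂w₁ = x = 1

∂L/∂w₁ = -2 × 2 × 0 × 1 = 0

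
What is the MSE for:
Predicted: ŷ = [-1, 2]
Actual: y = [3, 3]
MSE = 8.5

MSE = (1/2)((-1-3)² + (2-3)²) = (1/2)(16 + 1) = 8.5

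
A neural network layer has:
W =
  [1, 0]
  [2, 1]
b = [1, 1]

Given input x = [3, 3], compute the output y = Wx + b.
y = [4, 10]

Wx = [1×3 + 0×3, 2×3 + 1×3]
   = [3, 9]
y = Wx + b = [3 + 1, 9 + 1] = [4, 10]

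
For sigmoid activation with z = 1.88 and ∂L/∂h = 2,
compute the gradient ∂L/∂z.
∂L/∂z = 0.2297

σ(1.88) = 0.8676
σ'(1.88) = σ(1.88)(1 - σ(1.88)) = 0.8676 × 0.1324 = 0.1149
∂L/∂z = ∂L/∂h · σ'(z) = 2 × 0.1149 = 0.2297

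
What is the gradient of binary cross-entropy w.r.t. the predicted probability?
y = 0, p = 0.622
∂L/∂p = 2.646

∂L/∂p = -y/p + (1-y)/(1-p) = 0 + 1/0.378 = 2.646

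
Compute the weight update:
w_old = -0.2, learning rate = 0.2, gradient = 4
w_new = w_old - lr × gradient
w_new = -1

w_new = w - η·∂L/∂w = -0.2 - 0.2×(4) = -0.2 - (0.8) = -1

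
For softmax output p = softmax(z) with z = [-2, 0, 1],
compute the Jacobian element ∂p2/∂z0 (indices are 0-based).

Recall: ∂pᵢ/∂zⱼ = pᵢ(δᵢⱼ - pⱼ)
∂p2/∂z0 = -0.02477

p = softmax(z) = [0.03512, 0.2595, 0.7054]
p2 = 0.7054, p0 = 0.03512

∂p2/∂z0 = -p2 × p0 = -0.7054 × 0.03512 = -0.02477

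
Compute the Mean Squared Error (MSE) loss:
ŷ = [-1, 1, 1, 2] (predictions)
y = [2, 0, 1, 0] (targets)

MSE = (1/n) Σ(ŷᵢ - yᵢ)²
MSE = 3.5

MSE = (1/4)((-1-2)² + (1-0)² + (1-1)² + (2-0)²) = (1/4)(9 + 1 + 0 + 4) = 3.5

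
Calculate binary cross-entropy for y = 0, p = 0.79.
L = 1.561

L = -0·log(0.79) - 1·log(0.21) = -log(0.21) = 1.561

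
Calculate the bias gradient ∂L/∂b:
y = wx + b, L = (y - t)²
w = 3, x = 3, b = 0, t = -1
∂L/∂b = 20

y = wx + b = (3)(3) + 0 = 9
∂L/∂y = 2(y - t) = 2(9 - -1) = 20
∂y/∂b = 1
∂L/∂b = ∂L/∂y · ∂y/∂b = 20 × 1 = 20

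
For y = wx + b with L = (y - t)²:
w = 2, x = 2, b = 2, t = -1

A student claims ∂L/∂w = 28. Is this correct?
Correct

y = (2)(2) + 2 = 6
∂L/∂y = 2(y - t) = 2(6 - -1) = 14
∂y/∂w = x = 2
∂L/∂w = 14 × 2 = 28

Claimed value: 28
Correct: The correct gradient is 28.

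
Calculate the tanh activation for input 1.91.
0.9571

tanh(1.91) = (e^(1.91) - e^(-1.91))/(e^(1.91) + e^(-1.91)) = 0.9571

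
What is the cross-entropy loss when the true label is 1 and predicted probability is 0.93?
L = 0.07257

L = -1·log(0.93) - 0·log(0.07) = -log(0.93) = 0.07257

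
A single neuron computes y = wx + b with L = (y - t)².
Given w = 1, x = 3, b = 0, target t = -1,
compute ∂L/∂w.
∂L/∂w = 24

y = wx + b = (1)(3) + 0 = 3
∂L/∂y = 2(y - t) = 2(3 - -1) = 8
∂y/∂w = x = 3
∂L/∂w = ∂L/∂y · ∂y/∂w = 8 × 3 = 24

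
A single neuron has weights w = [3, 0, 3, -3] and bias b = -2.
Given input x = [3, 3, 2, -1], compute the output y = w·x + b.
y = 16

y = (3)(3) + (0)(3) + (3)(2) + (-3)(-1) + -2 = 16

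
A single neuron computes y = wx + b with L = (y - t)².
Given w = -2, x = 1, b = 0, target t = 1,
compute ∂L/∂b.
∂L/∂b = -6

y = wx + b = (-2)(1) + 0 = -2
∂L/∂y = 2(y - t) = 2(-2 - 1) = -6
∂y/∂b = 1
∂L/∂b = ∂L/∂y · ∂y/∂b = -6 × 1 = -6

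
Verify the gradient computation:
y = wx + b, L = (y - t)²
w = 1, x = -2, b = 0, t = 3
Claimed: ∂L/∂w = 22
Incorrect

y = (1)(-2) + 0 = -2
∂L/∂y = 2(y - t) = 2(-2 - 3) = -10
∂y/∂w = x = -2
∂L/∂w = -10 × -2 = 20

Claimed value: 22
Incorrect: The correct gradient is 20.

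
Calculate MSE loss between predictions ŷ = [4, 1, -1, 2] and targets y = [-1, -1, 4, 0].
MSE = 14.5

MSE = (1/4)((4--1)² + (1--1)² + (-1-4)² + (2-0)²) = (1/4)(25 + 4 + 25 + 4) = 14.5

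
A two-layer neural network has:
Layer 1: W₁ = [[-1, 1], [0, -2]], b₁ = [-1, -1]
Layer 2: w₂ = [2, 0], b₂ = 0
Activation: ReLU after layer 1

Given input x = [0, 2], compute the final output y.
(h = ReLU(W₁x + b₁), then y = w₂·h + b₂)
y = 2

Layer 1 pre-activation: z₁ = [1, -5]
After ReLU: h = [1, 0]
Layer 2 output: y = 2×1 + 0×0 + 0 = 2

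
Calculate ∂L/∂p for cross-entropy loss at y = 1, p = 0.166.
∂L/∂p = -6.024

∂L/∂p = -y/p + (1-y)/(1-p) = -1/0.166 + 0 = -6.024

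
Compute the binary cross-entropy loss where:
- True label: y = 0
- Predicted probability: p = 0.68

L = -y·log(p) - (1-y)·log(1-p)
L = 1.139

L = -0·log(0.68) - 1·log(0.32) = -log(0.32) = 1.139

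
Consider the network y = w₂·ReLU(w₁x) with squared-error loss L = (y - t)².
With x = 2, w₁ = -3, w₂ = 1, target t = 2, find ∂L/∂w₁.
∂L/∂w₁ = 0

Forward pass:
z = w₁x = -3×2 = -6
h = ReLU(-6) = 0
y = w₂h = 1×0 = 0

Backward pass:
∂L/∂y = 2(y - t) = 2(0 - 2) = -4
∂y/∂h = w₂ = 1
∂h/∂z = 0 (ReLU derivative)
∂z/∂w₁ = x = 2

∂L/∂w₁ = -4 × 1 × 0 × 2 = 0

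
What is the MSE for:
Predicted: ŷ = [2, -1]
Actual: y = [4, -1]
MSE = 2

MSE = (1/2)((2-4)² + (-1--1)²) = (1/2)(4 + 0) = 2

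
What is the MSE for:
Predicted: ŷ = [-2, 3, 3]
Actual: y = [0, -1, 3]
MSE = 6.667

MSE = (1/3)((-2-0)² + (3--1)² + (3-3)²) = (1/3)(4 + 16 + 0) = 6.667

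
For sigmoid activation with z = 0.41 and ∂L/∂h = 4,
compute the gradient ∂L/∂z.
∂L/∂z = 0.9591

σ(0.41) = 0.6011
σ'(0.41) = σ(0.41)(1 - σ(0.41)) = 0.6011 × 0.3989 = 0.2398
∂L/∂z = ∂L/∂h · σ'(z) = 4 × 0.2398 = 0.9591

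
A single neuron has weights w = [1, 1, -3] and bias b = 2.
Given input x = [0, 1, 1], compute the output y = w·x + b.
y = 0

y = (1)(0) + (1)(1) + (-3)(1) + 2 = 0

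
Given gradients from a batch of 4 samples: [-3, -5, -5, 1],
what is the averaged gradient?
Average gradient = -3

Average = (1/4)(-3 + -5 + -5 + 1) = -12/4 = -3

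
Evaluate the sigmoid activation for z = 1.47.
0.8131

sigmoid(1.47) = 1/(1 + e^(-1.47)) = 1/(1 + 0.2299) = 0.8131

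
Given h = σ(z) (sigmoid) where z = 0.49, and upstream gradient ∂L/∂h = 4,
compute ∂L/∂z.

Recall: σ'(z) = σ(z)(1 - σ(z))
∂L/∂z = 0.9423

σ(0.49) = 0.6201
σ'(0.49) = σ(0.49)(1 - σ(0.49)) = 0.6201 × 0.3799 = 0.2356
∂L/∂z = ∂L/∂h · σ'(z) = 4 × 0.2356 = 0.9423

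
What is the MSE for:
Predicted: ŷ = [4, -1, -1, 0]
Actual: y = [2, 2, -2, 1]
MSE = 3.75

MSE = (1/4)((4-2)² + (-1-2)² + (-1--2)² + (0-1)²) = (1/4)(4 + 9 + 1 + 1) = 3.75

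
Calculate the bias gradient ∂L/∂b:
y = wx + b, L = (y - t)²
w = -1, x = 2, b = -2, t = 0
∂L/∂b = -8

y = wx + b = (-1)(2) + -2 = -4
∂L/∂y = 2(y - t) = 2(-4 - 0) = -8
∂y/∂b = 1
∂L/∂b = ∂L/∂y · ∂y/∂b = -8 × 1 = -8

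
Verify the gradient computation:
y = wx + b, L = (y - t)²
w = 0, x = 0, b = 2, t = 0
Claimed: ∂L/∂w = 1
Incorrect

y = (0)(0) + 2 = 2
∂L/∂y = 2(y - t) = 2(2 - 0) = 4
∂y/∂w = x = 0
∂L/∂w = 4 × 0 = 0

Claimed value: 1
Incorrect: The correct gradient is 0.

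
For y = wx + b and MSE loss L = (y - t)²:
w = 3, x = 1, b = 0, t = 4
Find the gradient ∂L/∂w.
∂L/∂w = -2

y = wx + b = (3)(1) + 0 = 3
∂L/∂y = 2(y - t) = 2(3 - 4) = -2
∂y/∂w = x = 1
∂L/∂w = ∂L/∂y · ∂y/∂w = -2 × 1 = -2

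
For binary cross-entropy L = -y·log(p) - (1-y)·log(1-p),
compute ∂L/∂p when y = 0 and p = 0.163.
∂L/∂p = 1.195

∂L/∂p = -y/p + (1-y)/(1-p) = 0 + 1/0.837 = 1.195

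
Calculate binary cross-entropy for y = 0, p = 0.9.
L = 2.303

L = -0·log(0.9) - 1·log(0.1) = -log(0.1) = 2.303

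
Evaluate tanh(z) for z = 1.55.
0.9138

tanh(1.55) = (e^(1.55) - e^(-1.55))/(e^(1.55) + e^(-1.55)) = 0.9138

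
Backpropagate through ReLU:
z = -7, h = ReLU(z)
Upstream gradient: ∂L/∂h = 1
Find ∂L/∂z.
∂L/∂z = 0

h = ReLU(-7) = 0
Since z < 0: ∂h/∂z = 0
∂L/∂z = ∂L/∂h · ∂h/∂z = 1 × 0 = 0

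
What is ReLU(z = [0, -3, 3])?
h = [0, 0, 3]

ReLU applied element-wise: max(0,0)=0, max(0,-3)=0, max(0,3)=3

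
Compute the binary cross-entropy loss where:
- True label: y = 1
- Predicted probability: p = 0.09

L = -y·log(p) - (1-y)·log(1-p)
L = 2.408

L = -1·log(0.09) - 0·log(0.91) = -log(0.09) = 2.408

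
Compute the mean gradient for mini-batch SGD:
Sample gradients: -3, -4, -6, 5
Average gradient = -2

Average = (1/4)(-3 + -4 + -6 + 5) = -8/4 = -2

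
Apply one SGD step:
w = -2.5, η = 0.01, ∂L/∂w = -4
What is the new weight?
w_new = -2.46

w_new = w - η·∂L/∂w = -2.5 - 0.01×(-4) = -2.5 - (-0.04) = -2.46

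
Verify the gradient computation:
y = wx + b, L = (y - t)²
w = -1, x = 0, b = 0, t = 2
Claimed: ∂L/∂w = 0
Correct

y = (-1)(0) + 0 = 0
∂L/∂y = 2(y - t) = 2(0 - 2) = -4
∂y/∂w = x = 0
∂L/∂w = -4 × 0 = 0

Claimed value: 0
Correct: The correct gradient is 0.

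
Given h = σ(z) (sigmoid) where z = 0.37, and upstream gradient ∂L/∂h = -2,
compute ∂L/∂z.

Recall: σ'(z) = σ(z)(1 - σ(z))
∂L/∂z = -0.4833

σ(0.37) = 0.5915
σ'(0.37) = σ(0.37)(1 - σ(0.37)) = 0.5915 × 0.4085 = 0.2416
∂L/∂z = ∂L/∂h · σ'(z) = -2 × 0.2416 = -0.4833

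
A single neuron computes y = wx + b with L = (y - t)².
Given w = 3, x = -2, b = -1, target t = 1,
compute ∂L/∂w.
∂L/∂w = 32

y = wx + b = (3)(-2) + -1 = -7
∂L/∂y = 2(y - t) = 2(-7 - 1) = -16
∂y/∂w = x = -2
∂L/∂w = ∂L/∂y · ∂y/∂w = -16 × -2 = 32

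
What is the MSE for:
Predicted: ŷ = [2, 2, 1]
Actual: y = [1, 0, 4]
MSE = 4.667

MSE = (1/3)((2-1)² + (2-0)² + (1-4)²) = (1/3)(1 + 4 + 9) = 4.667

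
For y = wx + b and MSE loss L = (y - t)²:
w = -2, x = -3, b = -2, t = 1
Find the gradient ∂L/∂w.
∂L/∂w = -18

y = wx + b = (-2)(-3) + -2 = 4
∂L/∂y = 2(y - t) = 2(4 - 1) = 6
∂y/∂w = x = -3
∂L/∂w = ∂L/∂y · ∂y/∂w = 6 × -3 = -18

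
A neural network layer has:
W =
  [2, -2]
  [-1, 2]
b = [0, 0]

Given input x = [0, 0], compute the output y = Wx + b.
y = [0, 0]

Wx = [2×0 + -2×0, -1×0 + 2×0]
   = [0, 0]
y = Wx + b = [0 + 0, 0 + 0] = [0, 0]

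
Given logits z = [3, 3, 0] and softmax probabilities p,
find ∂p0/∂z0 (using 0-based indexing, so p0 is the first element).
∂p0/∂z0 = 0.2499

p = softmax(z) = [0.4879, 0.4879, 0.02429]
p0 = 0.4879

∂p0/∂z0 = p0(1 - p0) = 0.4879 × (1 - 0.4879) = 0.2499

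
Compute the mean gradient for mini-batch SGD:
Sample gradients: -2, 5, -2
Average gradient = 0.3333

Average = (1/3)(-2 + 5 + -2) = 1/3 = 0.3333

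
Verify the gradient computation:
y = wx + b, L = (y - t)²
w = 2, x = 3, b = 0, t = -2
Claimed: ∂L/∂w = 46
Incorrect

y = (2)(3) + 0 = 6
∂L/∂y = 2(y - t) = 2(6 - -2) = 16
∂y/∂w = x = 3
∂L/∂w = 16 × 3 = 48

Claimed value: 46
Incorrect: The correct gradient is 48.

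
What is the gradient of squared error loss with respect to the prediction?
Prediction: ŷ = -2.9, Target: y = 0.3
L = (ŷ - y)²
∂L/∂ŷ = -6.4

∂L/∂ŷ = 2(ŷ - y) = 2(-2.9 - 0.3) = 2(-3.2) = -6.4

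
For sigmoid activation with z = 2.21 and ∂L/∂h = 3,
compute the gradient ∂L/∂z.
∂L/∂z = 0.2673

σ(2.21) = 0.9011
σ'(2.21) = σ(2.21)(1 - σ(2.21)) = 0.9011 × 0.09886 = 0.08908
∂L/∂z = ∂L/∂h · σ'(z) = 3 × 0.08908 = 0.2673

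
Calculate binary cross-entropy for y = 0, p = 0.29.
L = 0.3425

L = -0·log(0.29) - 1·log(0.71) = -log(0.71) = 0.3425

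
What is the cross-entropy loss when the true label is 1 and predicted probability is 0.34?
L = 1.079

L = -1·log(0.34) - 0·log(0.66) = -log(0.34) = 1.079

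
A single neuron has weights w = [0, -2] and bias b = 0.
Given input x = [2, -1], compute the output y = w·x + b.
y = 2

y = (0)(2) + (-2)(-1) + 0 = 2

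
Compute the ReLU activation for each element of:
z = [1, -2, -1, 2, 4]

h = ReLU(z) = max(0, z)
h = [1, 0, 0, 2, 4]

ReLU applied element-wise: max(0,1)=1, max(0,-2)=0, max(0,-1)=0, max(0,2)=2, max(0,4)=4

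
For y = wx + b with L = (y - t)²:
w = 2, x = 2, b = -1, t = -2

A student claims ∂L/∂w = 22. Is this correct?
Incorrect

y = (2)(2) + -1 = 3
∂L/∂y = 2(y - t) = 2(3 - -2) = 10
∂y/∂w = x = 2
∂L/∂w = 10 × 2 = 20

Claimed value: 22
Incorrect: The correct gradient is 20.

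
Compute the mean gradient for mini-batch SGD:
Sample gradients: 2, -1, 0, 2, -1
Average gradient = 0.4

Average = (1/5)(2 + -1 + 0 + 2 + -1) = 2/5 = 0.4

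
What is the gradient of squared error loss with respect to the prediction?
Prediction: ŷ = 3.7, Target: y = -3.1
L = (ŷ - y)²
∂L/∂ŷ = 13.6

∂L/∂ŷ = 2(ŷ - y) = 2(3.7 - -3.1) = 2(6.8) = 13.6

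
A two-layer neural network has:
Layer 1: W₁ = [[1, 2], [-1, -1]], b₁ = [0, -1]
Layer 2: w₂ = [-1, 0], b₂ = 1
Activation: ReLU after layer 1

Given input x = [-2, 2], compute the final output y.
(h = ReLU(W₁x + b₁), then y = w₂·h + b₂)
y = -1

Layer 1 pre-activation: z₁ = [2, -1]
After ReLU: h = [2, 0]
Layer 2 output: y = -1×2 + 0×0 + 1 = -1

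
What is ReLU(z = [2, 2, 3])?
h = [2, 2, 3]

ReLU applied element-wise: max(0,2)=2, max(0,2)=2, max(0,3)=3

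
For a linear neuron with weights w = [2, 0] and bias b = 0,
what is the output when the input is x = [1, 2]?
y = 2

y = (2)(1) + (0)(2) + 0 = 2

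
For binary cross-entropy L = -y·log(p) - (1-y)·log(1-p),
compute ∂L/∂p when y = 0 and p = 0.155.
∂L/∂p = 1.183

∂L/∂p = -y/p + (1-y)/(1-p) = 0 + 1/0.845 = 1.183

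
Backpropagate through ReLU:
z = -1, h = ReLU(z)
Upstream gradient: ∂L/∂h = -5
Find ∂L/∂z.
∂L/∂z = 0

h = ReLU(-1) = 0
Since z < 0: ∂h/∂z = 0
∂L/∂z = ∂L/∂h · ∂h/∂z = -5 × 0 = 0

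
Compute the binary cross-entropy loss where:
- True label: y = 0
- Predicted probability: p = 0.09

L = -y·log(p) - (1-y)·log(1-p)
L = 0.09431

L = -0·log(0.09) - 1·log(0.91) = -log(0.91) = 0.09431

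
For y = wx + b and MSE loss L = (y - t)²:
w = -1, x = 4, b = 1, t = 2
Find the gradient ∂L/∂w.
∂L/∂w = -40

y = wx + b = (-1)(4) + 1 = -3
∂L/∂y = 2(y - t) = 2(-3 - 2) = -10
∂y/∂w = x = 4
∂L/∂w = ∂L/∂y · ∂y/∂w = -10 × 4 = -40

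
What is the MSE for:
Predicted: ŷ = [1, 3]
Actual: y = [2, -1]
MSE = 8.5

MSE = (1/2)((1-2)² + (3--1)²) = (1/2)(1 + 16) = 8.5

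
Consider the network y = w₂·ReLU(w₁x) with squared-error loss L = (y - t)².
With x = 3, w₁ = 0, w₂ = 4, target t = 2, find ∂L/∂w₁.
∂L/∂w₁ = 0

Forward pass:
z = w₁x = 0×3 = 0
h = ReLU(0) = 0
y = w₂h = 4×0 = 0

Backward pass:
∂L/∂y = 2(y - t) = 2(0 - 2) = -4
∂y/∂h = w₂ = 4
∂h/∂z = 0 (ReLU derivative)
∂z/∂w₁ = x = 3

∂L/∂w₁ = -4 × 4 × 0 × 3 = 0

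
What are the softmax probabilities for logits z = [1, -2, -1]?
p = [0.8438, 0.042, 0.1142]

exp(z) = [2.718, 0.1353, 0.3679]
Sum = 3.221
p = [0.8438, 0.042, 0.1142]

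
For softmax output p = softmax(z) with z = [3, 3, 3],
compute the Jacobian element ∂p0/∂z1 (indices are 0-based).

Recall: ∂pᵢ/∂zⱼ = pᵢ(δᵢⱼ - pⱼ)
∂p0/∂z1 = -0.1111

p = softmax(z) = [0.3333, 0.3333, 0.3333]
p0 = 0.3333, p1 = 0.3333

∂p0/∂z1 = -p0 × p1 = -0.3333 × 0.3333 = -0.1111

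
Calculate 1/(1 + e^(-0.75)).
0.6792

sigmoid(0.75) = 1/(1 + e^(-0.75)) = 1/(1 + 0.4724) = 0.6792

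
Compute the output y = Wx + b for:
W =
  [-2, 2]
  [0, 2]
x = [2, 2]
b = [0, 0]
y = [0, 4]

Wx = [-2×2 + 2×2, 0×2 + 2×2]
   = [0, 4]
y = Wx + b = [0 + 0, 4 + 0] = [0, 4]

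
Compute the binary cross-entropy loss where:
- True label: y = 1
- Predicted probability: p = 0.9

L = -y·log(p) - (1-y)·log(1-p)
L = 0.1054

L = -1·log(0.9) - 0·log(0.1) = -log(0.9) = 0.1054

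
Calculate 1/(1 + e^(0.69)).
0.334

sigmoid(-0.69) = 1/(1 + e^(0.69)) = 1/(1 + 1.994) = 0.334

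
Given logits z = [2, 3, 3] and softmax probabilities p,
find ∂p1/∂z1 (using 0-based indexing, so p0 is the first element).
∂p1/∂z1 = 0.244

p = softmax(z) = [0.1554, 0.4223, 0.4223]
p1 = 0.4223

∂p1/∂z1 = p1(1 - p1) = 0.4223 × (1 - 0.4223) = 0.244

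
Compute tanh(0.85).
0.6911

tanh(0.85) = (e^(0.85) - e^(-0.85))/(e^(0.85) + e^(-0.85)) = 0.6911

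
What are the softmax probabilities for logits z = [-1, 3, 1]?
p = [0.0159, 0.8668, 0.1173]

exp(z) = [0.3679, 20.09, 2.718]
Sum = 23.17
p = [0.0159, 0.8668, 0.1173]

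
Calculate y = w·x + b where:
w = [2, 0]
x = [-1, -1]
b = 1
y = -1

y = (2)(-1) + (0)(-1) + 1 = -1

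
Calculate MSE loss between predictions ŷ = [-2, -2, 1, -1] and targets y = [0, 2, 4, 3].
MSE = 11.25

MSE = (1/4)((-2-0)² + (-2-2)² + (1-4)² + (-1-3)²) = (1/4)(4 + 16 + 9 + 16) = 11.25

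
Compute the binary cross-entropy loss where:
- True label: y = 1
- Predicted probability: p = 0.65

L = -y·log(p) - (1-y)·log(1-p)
L = 0.4308

L = -1·log(0.65) - 0·log(0.35) = -log(0.65) = 0.4308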